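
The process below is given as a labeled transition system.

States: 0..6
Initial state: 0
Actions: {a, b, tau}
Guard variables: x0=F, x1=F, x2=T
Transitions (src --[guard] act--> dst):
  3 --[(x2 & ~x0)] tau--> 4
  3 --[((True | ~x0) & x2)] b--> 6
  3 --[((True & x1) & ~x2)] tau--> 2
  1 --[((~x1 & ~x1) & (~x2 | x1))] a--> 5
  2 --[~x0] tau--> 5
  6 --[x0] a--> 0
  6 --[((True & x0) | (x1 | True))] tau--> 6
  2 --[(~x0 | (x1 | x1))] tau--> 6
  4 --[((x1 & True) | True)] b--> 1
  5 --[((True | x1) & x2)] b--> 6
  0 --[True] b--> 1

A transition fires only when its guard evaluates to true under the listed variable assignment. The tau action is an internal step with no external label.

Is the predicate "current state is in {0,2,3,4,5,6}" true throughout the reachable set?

Answer: INVARIANT VIOLATED at state 1

Working:
Inv-set: {0,2,3,4,5,6}
R = {0,1}
  0: ✓
  1: ✗ unsafe
reach 1 via b — violates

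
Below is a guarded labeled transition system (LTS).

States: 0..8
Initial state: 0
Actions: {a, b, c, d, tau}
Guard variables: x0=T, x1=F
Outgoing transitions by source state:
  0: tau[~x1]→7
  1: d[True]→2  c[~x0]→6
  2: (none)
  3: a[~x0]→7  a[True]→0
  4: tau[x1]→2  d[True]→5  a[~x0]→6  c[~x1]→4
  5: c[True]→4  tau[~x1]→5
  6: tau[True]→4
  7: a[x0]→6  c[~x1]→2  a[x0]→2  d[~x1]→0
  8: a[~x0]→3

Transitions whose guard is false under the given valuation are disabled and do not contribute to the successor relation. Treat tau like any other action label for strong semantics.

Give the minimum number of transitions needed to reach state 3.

Layered search for 3:
  Layer 0: {0}
  Layer 1: {7}
  Layer 2: {2,6}
  Layer 3: {4}
  Layer 4: {5}
3 never appears.

Answer: UNREACHABLE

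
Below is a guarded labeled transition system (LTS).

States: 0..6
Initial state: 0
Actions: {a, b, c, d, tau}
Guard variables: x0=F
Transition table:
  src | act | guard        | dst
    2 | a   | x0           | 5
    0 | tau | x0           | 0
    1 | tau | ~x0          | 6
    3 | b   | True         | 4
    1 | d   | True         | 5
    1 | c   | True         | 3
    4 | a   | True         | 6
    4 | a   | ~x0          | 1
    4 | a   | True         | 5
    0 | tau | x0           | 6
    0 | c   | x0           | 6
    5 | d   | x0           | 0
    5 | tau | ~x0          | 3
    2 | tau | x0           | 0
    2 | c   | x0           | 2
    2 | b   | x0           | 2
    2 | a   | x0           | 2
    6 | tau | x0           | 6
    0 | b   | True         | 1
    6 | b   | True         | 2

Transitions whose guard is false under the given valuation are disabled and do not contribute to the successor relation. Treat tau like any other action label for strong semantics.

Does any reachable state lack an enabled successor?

Reach set: {0,1,2,3,4,5,6}
  0: b→1  [1 exit(s)]
  1: c→3  d→5  tau→6  [3 exit(s)]
  2: ∅  [no exit]
  3: b→4  [1 exit(s)]
  4: a→1  a→5  a→6  [3 exit(s)]
  5: tau→3  [1 exit(s)]
  6: b→2  [1 exit(s)]
witness 2: b·tau·b

Answer: DEADLOCK at state 2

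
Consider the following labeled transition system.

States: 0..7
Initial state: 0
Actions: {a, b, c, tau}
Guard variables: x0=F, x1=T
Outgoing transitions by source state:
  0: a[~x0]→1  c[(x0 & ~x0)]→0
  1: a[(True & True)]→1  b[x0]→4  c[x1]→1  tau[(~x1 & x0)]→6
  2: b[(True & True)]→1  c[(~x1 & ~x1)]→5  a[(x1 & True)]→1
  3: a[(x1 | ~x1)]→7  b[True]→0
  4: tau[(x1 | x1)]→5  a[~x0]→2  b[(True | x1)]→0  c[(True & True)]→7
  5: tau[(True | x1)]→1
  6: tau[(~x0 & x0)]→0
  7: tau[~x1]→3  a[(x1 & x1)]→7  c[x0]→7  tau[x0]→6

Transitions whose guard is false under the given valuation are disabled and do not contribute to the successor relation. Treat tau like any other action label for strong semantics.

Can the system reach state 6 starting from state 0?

Guard filter leaves 13 enabled edge(s).
depth 0: {0}
depth 1: {1}  now seen {0,1}
Reachable = {0,1}

Answer: UNREACHABLE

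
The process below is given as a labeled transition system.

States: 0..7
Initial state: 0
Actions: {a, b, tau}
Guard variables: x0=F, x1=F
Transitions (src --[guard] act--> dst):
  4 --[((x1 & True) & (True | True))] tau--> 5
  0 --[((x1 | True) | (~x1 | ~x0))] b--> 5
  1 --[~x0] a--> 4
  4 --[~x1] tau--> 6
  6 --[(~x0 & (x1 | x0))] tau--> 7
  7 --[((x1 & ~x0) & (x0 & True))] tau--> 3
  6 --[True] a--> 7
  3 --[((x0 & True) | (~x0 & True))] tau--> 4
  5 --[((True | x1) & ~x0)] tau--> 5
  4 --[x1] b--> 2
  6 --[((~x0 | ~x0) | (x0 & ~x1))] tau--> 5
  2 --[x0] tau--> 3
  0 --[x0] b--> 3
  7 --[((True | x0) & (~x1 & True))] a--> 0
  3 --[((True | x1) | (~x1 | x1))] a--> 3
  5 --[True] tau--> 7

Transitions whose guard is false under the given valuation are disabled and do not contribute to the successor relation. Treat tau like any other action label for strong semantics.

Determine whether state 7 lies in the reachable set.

After dropping false guards: 10 live edges.
depth 0: {0}
depth 1: {5}  cumulative {0,5}
depth 2: {7}  cumulative {0,5,7}
Reach set: {0,5,7}
trace reaching 7: b·tau

Answer: REACHABLE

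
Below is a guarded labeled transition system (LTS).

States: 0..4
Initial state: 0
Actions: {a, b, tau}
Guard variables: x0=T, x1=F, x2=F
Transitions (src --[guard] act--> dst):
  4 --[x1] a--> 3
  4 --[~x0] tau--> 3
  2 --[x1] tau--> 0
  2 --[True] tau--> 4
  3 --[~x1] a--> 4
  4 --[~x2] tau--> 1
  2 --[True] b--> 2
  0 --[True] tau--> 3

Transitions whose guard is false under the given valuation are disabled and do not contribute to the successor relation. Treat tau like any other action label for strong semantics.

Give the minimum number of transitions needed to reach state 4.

Layered search for 4:
  depth 0: {0}
  depth 1: {3}
  depth 2: {4}
4 enters at depth 2; path tau·a

Answer: 2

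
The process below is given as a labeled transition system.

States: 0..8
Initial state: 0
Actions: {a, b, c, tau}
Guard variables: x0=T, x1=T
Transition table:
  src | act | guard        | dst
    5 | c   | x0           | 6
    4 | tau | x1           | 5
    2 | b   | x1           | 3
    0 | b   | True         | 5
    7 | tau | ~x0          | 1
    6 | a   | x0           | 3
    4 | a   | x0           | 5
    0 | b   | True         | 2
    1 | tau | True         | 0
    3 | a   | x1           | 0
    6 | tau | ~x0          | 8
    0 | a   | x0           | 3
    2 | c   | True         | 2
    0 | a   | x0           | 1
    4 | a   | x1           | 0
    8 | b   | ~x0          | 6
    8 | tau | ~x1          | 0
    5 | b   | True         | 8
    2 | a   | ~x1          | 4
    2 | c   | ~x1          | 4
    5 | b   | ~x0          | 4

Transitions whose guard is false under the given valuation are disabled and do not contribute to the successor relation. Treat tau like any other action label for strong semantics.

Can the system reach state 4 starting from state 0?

Answer: UNREACHABLE

Working:
Guard filter leaves 14 enabled edge(s).
Layer 0: {0}
Layer 1: {1,2,3,5}  total {0,1,2,3,5}
Layer 2: {6,8}  total {0,1,2,3,5,6,8}
R = {0,1,2,3,5,6,8}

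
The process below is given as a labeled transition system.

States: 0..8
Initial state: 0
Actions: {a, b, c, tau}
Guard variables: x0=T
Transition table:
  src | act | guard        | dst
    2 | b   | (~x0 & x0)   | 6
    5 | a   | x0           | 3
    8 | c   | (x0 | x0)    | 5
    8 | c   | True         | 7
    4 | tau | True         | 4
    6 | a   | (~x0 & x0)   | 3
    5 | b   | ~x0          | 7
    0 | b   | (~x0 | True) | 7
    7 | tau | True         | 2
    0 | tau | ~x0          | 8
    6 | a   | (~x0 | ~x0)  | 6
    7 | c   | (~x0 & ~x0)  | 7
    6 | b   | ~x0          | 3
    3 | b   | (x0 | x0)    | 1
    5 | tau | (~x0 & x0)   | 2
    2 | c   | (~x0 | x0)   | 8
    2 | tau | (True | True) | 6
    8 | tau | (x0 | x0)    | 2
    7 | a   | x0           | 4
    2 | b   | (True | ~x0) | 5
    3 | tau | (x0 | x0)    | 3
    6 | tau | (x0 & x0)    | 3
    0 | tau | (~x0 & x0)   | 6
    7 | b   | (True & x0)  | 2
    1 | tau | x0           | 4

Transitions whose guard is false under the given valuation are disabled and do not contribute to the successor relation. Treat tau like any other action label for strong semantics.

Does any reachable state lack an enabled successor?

Reachable = {0,1,2,3,4,5,6,7,8}
  0: b→7  [1 out]
  1: tau→4  [1 out]
  2: b→5  c→8  tau→6  [3 out]
  3: b→1  tau→3  [2 out]
  4: tau→4  [1 out]
  5: a→3  [1 out]
  6: tau→3  [1 out]
  7: a→4  b→2  tau→2  [3 out]
  8: c→5  c→7  tau→2  [3 out]

Answer: DEADLOCK-FREE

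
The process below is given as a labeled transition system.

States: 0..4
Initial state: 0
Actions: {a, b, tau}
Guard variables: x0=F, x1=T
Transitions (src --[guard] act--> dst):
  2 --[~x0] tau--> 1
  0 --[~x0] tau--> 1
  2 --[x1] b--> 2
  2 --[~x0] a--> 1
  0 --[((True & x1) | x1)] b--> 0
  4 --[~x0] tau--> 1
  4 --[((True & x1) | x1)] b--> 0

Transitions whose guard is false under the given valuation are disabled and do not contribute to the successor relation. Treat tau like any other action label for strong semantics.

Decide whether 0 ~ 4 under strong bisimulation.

Answer: BISIMILAR

Working:
Compute ~ classes (split until stable):
  P[0] = {{0,1,2,3,4}}
  P[1] = {{0,4},{1,3},{2}}
3 equivalence class(es) (converged in 2)
class of 0: {0,4}; class of 4: {0,4}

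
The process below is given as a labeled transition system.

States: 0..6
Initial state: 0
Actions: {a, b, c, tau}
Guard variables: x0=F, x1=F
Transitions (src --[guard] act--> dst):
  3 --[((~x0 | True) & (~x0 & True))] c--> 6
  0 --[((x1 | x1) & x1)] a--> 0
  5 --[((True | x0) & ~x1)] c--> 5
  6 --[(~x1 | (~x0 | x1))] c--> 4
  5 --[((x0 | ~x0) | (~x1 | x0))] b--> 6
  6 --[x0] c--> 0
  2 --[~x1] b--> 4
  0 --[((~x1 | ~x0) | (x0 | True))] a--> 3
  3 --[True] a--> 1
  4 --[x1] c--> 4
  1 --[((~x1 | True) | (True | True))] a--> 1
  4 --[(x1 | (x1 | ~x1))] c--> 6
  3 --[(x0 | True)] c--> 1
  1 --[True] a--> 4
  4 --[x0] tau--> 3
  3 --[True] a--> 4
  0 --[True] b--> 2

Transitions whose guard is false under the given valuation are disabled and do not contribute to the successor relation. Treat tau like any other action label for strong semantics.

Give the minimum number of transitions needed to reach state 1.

Layered search for 1:
  L0 = {0}
  L1 = {2,3}
  L2 = {1,4,6}
first hit 1 at d=2 via a·a

Answer: 2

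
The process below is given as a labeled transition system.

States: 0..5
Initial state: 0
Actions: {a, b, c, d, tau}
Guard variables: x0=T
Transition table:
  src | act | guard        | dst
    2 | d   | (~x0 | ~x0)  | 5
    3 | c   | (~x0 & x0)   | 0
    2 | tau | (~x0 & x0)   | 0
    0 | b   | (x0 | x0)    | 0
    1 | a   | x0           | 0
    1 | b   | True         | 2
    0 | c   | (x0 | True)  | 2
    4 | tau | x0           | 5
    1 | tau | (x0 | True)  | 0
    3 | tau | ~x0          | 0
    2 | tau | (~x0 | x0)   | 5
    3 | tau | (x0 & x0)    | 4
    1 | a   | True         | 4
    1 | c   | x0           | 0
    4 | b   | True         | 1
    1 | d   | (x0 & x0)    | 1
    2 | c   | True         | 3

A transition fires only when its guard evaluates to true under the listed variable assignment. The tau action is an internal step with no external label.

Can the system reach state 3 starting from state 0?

Answer: REACHABLE

Working:
13 transition(s) survive guard evaluation.
depth 0: {0}
depth 1: {2}  cumulative {0,2}
depth 2: {3,5}  cumulative {0,2,3,5}
depth 3: {4}  cumulative {0,2,3,4,5}
depth 4: {1}  cumulative {0,1,2,3,4,5}
Reach set: {0,1,2,3,4,5}
witness 3: c·c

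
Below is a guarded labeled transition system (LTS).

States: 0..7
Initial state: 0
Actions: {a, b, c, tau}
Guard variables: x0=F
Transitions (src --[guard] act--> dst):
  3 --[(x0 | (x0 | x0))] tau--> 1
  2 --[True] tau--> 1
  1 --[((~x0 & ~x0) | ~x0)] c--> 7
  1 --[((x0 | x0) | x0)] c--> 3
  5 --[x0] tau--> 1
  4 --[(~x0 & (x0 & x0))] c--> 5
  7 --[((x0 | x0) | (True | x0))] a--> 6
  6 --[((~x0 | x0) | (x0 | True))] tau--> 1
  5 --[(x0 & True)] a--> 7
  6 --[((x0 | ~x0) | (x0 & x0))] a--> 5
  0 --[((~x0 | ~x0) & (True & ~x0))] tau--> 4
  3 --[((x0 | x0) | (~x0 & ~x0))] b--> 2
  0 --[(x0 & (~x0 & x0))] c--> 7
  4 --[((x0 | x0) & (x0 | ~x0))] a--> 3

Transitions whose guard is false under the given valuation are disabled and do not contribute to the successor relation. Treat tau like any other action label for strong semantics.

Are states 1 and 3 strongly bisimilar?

Compute ~ classes (split until stable):
  π0 = {{0,1,2,3,4,5,6,7}}
  π1 = {{0,2},{1},{3},{4,5},{6},{7}}
  π2 = {{0},{1},{2},{3},{4,5},{6},{7}}
Fixed point at round 3; 7 class(es).
class of 1: {1}; class of 3: {3}

Answer: NOT BISIMILAR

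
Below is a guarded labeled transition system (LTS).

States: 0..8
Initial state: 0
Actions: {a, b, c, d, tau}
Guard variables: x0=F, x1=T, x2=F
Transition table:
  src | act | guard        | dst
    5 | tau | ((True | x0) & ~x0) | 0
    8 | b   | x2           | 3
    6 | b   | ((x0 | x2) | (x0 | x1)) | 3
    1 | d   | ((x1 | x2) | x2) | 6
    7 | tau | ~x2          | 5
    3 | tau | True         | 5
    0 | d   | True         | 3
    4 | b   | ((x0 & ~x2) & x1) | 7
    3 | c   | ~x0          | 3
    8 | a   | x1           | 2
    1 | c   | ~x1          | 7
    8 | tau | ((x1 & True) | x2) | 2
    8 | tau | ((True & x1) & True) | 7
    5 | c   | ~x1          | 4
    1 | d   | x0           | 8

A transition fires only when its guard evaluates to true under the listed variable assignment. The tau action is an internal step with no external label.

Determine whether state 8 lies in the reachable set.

Answer: UNREACHABLE

Analysis:
After dropping false guards: 10 live edges.
Layer 0: {0}
Layer 1: {3}  cumulative {0,3}
Layer 2: {5}  cumulative {0,3,5}
Reachable = {0,3,5}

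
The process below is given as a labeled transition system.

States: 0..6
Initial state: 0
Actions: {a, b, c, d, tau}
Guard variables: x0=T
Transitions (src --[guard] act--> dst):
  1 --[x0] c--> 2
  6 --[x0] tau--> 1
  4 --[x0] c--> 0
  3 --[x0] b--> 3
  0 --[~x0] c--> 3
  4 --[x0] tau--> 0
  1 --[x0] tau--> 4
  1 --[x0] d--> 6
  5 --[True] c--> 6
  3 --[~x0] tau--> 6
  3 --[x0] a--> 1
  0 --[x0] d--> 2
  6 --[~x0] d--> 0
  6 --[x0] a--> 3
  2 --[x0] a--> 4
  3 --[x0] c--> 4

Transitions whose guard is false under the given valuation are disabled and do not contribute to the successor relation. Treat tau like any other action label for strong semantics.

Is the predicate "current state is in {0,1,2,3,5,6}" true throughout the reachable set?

Answer: INVARIANT VIOLATED at state 4

Trace:
Allowed set {0,1,2,3,5,6}
R = {0,2,4}
  0: safe
  2: safe
  4: ✗ unsafe
counterexample path to 4: d·a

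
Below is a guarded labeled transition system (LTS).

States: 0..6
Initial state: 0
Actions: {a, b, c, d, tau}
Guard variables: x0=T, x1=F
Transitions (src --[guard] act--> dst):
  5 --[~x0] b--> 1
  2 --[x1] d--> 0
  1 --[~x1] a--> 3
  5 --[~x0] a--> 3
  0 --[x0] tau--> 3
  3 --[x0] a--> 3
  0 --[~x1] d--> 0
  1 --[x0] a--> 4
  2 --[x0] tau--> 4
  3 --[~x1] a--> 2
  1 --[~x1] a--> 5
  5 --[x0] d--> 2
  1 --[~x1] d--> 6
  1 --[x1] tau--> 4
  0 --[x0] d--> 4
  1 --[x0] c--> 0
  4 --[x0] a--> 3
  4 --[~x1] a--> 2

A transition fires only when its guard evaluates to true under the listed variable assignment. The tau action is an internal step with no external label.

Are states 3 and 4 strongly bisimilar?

Answer: BISIMILAR

Working:
Bisimulation quotient by refinement:
  P[0] = {{0,1,2,3,4,5,6}}
  P[1] = {{0},{1},{2},{3,4},{5},{6}}
Fixed point at round 2; 6 class(es).
[3]={3,4}  [4]={3,4}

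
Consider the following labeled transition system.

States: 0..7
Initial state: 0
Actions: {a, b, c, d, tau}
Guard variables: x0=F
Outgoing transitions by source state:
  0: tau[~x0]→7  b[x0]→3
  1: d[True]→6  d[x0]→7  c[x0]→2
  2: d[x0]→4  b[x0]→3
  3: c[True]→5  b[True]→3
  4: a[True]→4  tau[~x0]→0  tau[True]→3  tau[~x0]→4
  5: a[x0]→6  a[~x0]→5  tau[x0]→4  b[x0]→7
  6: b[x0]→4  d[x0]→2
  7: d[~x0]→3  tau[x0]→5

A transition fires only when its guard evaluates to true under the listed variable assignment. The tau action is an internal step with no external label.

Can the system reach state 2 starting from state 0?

Answer: UNREACHABLE

Trace:
After dropping false guards: 10 live edges.
L0 = {0}
L1 = {7}  total {0,7}
L2 = {3}  total {0,3,7}
L3 = {5}  total {0,3,5,7}
Reachable = {0,3,5,7}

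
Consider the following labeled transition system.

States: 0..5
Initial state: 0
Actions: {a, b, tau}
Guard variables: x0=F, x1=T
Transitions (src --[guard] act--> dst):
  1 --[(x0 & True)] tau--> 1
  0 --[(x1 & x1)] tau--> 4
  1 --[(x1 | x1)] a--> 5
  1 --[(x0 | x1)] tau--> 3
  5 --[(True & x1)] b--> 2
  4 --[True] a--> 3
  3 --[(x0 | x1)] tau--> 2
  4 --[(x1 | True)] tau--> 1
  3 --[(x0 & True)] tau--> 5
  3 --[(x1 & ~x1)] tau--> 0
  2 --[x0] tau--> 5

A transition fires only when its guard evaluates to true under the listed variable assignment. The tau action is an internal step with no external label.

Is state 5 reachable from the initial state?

Answer: REACHABLE

Analysis:
7 transition(s) survive guard evaluation.
depth 0: {0}
depth 1: {4}  cumulative {0,4}
depth 2: {1,3}  cumulative {0,1,3,4}
depth 3: {2,5}  cumulative {0,1,2,3,4,5}
Reachable = {0,1,2,3,4,5}
witness 5: tau·tau·a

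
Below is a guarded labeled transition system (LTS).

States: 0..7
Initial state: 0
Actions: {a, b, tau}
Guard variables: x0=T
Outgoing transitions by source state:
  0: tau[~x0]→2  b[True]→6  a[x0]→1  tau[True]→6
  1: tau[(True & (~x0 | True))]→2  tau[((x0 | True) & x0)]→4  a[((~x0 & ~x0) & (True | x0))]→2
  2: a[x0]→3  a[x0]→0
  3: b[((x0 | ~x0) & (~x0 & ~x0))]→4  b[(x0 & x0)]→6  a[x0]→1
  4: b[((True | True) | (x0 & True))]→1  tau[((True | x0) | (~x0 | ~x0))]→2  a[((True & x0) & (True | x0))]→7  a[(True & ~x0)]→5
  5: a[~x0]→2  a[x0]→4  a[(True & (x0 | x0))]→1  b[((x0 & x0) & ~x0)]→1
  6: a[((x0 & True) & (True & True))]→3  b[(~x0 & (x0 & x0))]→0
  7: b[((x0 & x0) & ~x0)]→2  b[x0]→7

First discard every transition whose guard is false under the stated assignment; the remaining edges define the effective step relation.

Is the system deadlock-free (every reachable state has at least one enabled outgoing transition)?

R = {0,1,2,3,4,6,7}
  0: a→1  b→6  tau→6  [3 exit(s)]
  1: tau→2  tau→4  [2 exit(s)]
  2: a→0  a→3  [2 exit(s)]
  3: a→1  b→6  [2 exit(s)]
  4: a→7  b→1  tau→2  [3 exit(s)]
  6: a→3  [1 exit(s)]
  7: b→7  [1 exit(s)]

Answer: DEADLOCK-FREE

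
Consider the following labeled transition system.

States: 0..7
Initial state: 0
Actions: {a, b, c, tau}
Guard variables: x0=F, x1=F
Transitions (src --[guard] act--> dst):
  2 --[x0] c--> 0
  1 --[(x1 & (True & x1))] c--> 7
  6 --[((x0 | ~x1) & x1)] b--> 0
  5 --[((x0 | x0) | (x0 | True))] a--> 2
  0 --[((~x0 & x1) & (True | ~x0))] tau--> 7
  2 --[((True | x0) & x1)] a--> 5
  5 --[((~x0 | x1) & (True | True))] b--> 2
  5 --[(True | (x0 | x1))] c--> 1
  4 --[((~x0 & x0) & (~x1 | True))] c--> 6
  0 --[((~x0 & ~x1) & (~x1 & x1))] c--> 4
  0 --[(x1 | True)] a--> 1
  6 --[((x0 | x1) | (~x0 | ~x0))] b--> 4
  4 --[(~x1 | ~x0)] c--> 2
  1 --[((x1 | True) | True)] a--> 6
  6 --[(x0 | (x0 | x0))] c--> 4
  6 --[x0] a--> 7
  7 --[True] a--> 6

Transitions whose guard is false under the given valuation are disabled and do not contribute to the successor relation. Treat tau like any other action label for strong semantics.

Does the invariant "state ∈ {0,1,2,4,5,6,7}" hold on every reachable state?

Allowed set {0,1,2,4,5,6,7}
R = {0,1,2,4,6}
  0: ok
  1: ok
  2: ok
  4: ok
  6: ok

Answer: INVARIANT HOLDS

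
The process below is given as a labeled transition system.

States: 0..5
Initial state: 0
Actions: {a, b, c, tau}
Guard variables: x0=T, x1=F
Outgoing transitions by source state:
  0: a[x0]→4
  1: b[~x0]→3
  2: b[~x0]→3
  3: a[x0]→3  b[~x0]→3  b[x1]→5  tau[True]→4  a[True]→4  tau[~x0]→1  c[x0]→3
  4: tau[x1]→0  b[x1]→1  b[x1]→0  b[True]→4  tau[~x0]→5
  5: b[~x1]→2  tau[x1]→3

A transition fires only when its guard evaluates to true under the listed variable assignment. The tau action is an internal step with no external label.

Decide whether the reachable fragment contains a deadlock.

R = {0,4}
  0: a→4  [deg 1]
  4: b→4  [deg 1]

Answer: DEADLOCK-FREE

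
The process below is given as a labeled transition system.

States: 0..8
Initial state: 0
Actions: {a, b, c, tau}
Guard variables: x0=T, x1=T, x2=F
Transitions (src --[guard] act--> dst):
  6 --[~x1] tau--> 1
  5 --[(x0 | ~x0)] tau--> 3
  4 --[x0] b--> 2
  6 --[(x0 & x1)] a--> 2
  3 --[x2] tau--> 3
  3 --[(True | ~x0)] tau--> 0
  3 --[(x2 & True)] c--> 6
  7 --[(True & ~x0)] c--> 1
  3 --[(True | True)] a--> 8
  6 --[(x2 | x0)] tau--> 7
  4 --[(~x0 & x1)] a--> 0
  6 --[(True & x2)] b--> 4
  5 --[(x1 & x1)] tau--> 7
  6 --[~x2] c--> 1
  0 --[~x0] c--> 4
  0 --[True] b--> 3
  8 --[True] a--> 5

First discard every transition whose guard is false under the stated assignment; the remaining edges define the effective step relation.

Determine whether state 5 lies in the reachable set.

10 transition(s) survive guard evaluation.
L0 = {0}
L1 = {3}  total {0,3}
L2 = {8}  total {0,3,8}
L3 = {5}  total {0,3,5,8}
L4 = {7}  total {0,3,5,7,8}
R = {0,3,5,7,8}
trace reaching 5: b·a·a

Answer: REACHABLE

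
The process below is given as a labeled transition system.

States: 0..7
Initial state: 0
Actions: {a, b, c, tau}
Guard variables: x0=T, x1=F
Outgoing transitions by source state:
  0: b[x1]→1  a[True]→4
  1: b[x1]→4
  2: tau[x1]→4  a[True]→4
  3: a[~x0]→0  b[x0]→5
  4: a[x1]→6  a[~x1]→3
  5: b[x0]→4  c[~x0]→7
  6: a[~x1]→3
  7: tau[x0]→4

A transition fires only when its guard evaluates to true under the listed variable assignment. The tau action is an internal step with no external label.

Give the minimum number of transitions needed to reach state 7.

Layered search for 7:
  L0 = {0}
  L1 = {4}
  L2 = {3}
  L3 = {5}
7 never appears.

Answer: UNREACHABLE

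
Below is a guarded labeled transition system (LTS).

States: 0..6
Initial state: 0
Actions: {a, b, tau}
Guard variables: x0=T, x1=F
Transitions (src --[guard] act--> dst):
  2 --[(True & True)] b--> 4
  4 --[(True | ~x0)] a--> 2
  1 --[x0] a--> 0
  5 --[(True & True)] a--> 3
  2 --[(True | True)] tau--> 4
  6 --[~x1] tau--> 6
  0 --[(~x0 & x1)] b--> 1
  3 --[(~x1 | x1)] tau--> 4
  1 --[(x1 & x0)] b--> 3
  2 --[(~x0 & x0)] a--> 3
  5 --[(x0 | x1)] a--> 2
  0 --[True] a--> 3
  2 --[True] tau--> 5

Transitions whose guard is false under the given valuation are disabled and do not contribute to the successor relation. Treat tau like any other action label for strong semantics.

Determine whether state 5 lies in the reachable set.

Guard filter leaves 10 enabled edge(s).
depth 0: {0}
depth 1: {3}  cumulative {0,3}
depth 2: {4}  cumulative {0,3,4}
depth 3: {2}  cumulative {0,2,3,4}
depth 4: {5}  cumulative {0,2,3,4,5}
Reachable = {0,2,3,4,5}
trace reaching 5: a·tau·a·tau

Answer: REACHABLE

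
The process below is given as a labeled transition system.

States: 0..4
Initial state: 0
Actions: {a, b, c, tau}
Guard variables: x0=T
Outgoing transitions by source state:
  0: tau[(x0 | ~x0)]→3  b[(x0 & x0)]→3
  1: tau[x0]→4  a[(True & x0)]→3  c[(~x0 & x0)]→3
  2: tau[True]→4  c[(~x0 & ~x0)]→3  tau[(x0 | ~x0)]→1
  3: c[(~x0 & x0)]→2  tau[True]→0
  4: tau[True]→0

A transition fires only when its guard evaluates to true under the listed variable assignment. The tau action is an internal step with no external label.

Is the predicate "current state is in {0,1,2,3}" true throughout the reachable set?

Safe = {0,1,2,3}
Reach set: {0,3}
  0: ok
  3: ok

Answer: INVARIANT HOLDS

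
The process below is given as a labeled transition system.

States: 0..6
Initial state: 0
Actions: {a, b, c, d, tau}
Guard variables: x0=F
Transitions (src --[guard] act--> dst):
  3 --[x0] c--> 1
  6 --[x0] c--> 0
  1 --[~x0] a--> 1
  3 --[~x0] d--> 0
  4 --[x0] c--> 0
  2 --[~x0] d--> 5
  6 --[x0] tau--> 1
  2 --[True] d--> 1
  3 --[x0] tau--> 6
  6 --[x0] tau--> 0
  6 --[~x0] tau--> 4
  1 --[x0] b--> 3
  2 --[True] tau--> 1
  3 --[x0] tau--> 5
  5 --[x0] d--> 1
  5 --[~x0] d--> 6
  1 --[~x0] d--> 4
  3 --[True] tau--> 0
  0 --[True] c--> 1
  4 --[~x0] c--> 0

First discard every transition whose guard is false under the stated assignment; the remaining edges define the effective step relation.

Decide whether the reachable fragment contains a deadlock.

Reach set: {0,1,4}
  0: c→1  [deg 1]
  1: a→1  d→4  [deg 2]
  4: c→0  [deg 1]

Answer: DEADLOCK-FREE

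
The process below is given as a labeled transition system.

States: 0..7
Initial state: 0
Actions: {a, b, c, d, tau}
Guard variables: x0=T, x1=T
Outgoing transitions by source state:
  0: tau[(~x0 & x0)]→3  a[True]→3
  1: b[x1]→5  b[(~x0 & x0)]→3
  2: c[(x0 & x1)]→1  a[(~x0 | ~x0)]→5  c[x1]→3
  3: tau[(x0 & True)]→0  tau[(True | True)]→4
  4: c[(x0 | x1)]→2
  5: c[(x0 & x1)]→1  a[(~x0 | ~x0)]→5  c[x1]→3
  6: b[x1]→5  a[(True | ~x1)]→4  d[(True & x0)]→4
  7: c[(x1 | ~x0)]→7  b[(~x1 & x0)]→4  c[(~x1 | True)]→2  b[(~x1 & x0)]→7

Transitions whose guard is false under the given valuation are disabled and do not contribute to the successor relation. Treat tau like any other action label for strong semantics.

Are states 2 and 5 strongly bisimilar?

Bisimulation quotient by refinement:
  P[0] = {{0,1,2,3,4,5,6,7}}
  P[1] = {{0},{1},{2,4,5,7},{3},{6}}
  P[2] = {{0},{1},{2,5},{3},{4,7},{6}}
  P[3] = {{0},{1},{2,5},{3},{4},{6},{7}}
7 equivalence class(es) (converged in 4)
class of 2: {2,5}; class of 5: {2,5}

Answer: BISIMILAR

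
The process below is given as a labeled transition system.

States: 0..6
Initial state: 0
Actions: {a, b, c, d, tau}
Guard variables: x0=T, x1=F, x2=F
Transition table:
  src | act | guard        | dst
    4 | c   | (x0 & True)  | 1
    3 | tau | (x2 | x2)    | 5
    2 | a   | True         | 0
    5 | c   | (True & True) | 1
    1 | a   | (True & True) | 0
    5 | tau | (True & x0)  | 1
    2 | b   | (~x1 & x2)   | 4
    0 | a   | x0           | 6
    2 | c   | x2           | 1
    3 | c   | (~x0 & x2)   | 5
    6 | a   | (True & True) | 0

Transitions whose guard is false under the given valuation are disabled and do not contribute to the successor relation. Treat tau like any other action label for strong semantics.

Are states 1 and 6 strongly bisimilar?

Answer: BISIMILAR

Trace:
Bisimulation quotient by refinement:
  P[0] = {{0,1,2,3,4,5,6}}
  P[1] = {{0,1,2,6},{3},{4},{5}}
stable after 2 split(s): 4 block(s)
1∈{0,1,2,6}, 6∈{0,1,2,6}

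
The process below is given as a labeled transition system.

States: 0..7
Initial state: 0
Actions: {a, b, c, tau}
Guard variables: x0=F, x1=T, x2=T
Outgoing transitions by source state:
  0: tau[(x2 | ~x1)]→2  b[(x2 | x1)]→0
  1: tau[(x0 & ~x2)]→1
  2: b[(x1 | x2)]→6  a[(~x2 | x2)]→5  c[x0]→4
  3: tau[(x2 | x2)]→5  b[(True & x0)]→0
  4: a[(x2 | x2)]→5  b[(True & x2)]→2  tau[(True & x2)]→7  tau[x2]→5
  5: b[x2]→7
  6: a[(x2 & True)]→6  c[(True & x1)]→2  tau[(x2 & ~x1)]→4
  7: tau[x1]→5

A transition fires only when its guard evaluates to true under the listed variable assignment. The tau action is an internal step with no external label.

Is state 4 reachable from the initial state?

13 transition(s) survive guard evaluation.
depth 0: {0}
depth 1: {2}  total {0,2}
depth 2: {5,6}  total {0,2,5,6}
depth 3: {7}  total {0,2,5,6,7}
Reach set: {0,2,5,6,7}

Answer: UNREACHABLE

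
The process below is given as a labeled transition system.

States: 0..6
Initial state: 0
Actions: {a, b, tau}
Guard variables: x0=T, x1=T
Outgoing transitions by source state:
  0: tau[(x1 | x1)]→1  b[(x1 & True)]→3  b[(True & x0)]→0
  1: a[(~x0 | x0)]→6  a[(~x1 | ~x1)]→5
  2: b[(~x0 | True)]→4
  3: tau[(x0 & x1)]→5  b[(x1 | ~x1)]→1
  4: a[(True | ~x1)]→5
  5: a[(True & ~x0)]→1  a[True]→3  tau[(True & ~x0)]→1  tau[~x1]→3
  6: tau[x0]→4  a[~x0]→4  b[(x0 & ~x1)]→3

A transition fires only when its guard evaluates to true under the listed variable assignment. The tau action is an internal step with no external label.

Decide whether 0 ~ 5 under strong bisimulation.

Bisimulation quotient by refinement:
  π0 = {{0,1,2,3,4,5,6}}
  π1 = {{0,3},{1,4,5},{2},{6}}
  π2 = {{0},{1},{2},{3},{4},{5},{6}}
Fixed point at round 3; 7 class(es).
class of 0: {0}; class of 5: {5}

Answer: NOT BISIMILAR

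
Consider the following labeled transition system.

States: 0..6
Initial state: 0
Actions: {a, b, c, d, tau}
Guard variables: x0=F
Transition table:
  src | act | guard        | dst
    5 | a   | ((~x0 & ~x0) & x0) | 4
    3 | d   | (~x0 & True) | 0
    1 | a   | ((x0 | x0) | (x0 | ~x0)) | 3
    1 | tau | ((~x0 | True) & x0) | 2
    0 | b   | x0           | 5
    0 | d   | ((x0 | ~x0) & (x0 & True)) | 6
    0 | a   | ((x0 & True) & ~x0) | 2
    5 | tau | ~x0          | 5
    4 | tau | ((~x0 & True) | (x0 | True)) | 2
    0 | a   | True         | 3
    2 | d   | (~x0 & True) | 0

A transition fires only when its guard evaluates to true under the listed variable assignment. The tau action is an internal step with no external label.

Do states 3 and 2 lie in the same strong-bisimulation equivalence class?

Refine partition for ~:
  P[0] = {{0,1,2,3,4,5,6}}
  P[1] = {{0,1},{2,3},{4,5},{6}}
  P[2] = {{0,1},{2,3},{4},{5},{6}}
Fixed point at round 3; 5 class(es).
3∈{2,3}, 2∈{2,3}

Answer: BISIMILAR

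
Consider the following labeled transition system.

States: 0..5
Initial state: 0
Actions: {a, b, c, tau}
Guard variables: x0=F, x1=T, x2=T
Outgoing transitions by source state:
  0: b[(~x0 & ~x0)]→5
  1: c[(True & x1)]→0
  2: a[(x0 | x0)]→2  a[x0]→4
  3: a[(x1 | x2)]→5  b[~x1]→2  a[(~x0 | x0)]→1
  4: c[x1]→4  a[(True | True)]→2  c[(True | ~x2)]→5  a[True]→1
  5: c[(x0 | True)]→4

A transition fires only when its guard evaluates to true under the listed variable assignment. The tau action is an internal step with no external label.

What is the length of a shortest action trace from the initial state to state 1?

Answer: 3

Working:
Layered search for 1:
  L0 = {0}
  L1 = {5}
  L2 = {4}
  L3 = {1,2}
first hit 1 at d=3 via b·c·a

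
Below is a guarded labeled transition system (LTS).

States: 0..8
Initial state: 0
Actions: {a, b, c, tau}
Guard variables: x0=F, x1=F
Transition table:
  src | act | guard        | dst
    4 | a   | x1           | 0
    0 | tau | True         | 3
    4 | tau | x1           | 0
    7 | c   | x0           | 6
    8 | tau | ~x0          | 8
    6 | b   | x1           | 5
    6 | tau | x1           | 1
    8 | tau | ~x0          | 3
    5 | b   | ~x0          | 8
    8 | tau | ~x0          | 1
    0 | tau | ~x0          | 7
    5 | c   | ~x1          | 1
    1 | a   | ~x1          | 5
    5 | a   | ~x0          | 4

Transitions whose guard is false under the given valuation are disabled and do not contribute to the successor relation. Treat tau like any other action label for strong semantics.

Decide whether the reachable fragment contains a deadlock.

Reach set: {0,3,7}
  0: tau→3  tau→7  [2 out]
  3: ∅  [no exit]
  7: ∅  [no exit]
trace reaching 3: tau

Answer: DEADLOCK at state 3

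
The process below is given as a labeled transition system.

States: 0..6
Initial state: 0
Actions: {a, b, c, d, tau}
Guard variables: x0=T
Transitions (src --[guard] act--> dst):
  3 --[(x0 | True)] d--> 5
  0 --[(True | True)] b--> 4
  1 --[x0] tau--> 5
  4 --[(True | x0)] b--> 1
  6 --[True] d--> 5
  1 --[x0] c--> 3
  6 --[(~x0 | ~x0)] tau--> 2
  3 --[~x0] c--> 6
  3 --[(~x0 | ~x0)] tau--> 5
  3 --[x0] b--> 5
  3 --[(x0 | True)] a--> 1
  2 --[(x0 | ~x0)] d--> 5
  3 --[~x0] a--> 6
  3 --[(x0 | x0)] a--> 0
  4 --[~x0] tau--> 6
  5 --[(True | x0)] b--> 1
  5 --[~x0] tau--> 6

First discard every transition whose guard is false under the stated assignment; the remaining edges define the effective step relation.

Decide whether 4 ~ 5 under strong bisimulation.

Answer: BISIMILAR

Working:
Bisimulation quotient by refinement:
  P[0] = {{0,1,2,3,4,5,6}}
  P[1] = {{0,4,5},{1},{2,6},{3}}
  P[2] = {{0},{1},{2,6},{3},{4,5}}
stable after 3 split(s): 5 block(s)
4∈{4,5}, 5∈{4,5}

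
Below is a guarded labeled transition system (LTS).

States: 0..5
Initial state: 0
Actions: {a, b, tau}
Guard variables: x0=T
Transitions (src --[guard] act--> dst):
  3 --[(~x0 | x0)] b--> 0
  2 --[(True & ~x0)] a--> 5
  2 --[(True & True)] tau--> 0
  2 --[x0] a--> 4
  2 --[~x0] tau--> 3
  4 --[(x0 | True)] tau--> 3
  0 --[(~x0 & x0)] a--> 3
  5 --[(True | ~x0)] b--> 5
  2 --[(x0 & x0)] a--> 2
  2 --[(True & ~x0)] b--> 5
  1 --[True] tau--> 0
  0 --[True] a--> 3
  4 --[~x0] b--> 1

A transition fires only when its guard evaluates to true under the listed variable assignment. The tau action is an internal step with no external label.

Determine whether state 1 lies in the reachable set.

Guard filter leaves 8 enabled edge(s).
depth 0: {0}
depth 1: {3}  cumulative {0,3}
Reachable = {0,3}

Answer: UNREACHABLE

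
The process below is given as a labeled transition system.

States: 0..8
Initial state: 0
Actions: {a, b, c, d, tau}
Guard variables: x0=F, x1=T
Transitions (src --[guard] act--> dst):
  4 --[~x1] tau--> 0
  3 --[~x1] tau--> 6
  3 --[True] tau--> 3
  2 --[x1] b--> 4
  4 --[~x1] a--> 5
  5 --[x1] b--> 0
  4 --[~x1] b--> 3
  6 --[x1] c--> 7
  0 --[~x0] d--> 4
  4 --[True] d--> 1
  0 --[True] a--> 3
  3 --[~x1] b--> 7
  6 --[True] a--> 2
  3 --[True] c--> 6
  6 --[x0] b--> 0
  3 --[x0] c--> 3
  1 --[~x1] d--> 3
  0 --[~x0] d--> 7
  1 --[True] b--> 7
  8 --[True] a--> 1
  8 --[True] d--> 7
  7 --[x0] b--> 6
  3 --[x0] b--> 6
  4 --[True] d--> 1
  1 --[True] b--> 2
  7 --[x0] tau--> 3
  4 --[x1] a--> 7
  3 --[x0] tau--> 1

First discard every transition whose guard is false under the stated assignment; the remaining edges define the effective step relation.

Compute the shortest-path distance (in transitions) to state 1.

Answer: 2

Analysis:
Layered search for 1:
  depth 0: {0}
  depth 1: {3,4,7}
  depth 2: {1,6}
first hit 1 at d=2 via d·d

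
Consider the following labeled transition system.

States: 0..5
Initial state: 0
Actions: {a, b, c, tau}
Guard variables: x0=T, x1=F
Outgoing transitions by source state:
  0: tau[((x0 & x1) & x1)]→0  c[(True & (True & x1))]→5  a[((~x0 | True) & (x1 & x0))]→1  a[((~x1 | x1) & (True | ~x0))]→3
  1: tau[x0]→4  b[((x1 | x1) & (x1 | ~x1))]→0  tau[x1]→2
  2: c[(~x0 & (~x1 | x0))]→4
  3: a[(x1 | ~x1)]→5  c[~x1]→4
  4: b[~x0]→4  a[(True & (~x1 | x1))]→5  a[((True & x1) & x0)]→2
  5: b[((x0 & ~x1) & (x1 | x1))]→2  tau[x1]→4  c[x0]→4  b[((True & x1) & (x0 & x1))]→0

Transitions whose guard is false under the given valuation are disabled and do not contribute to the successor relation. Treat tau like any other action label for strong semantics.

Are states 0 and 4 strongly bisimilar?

Bisimulation quotient by refinement:
  P[0] = {{0,1,2,3,4,5}}
  P[1] = {{0,4},{1},{2},{3},{5}}
  P[2] = {{0},{1},{2},{3},{4},{5}}
stable after 3 split(s): 6 block(s)
0∈{0}, 4∈{4}

Answer: NOT BISIMILAR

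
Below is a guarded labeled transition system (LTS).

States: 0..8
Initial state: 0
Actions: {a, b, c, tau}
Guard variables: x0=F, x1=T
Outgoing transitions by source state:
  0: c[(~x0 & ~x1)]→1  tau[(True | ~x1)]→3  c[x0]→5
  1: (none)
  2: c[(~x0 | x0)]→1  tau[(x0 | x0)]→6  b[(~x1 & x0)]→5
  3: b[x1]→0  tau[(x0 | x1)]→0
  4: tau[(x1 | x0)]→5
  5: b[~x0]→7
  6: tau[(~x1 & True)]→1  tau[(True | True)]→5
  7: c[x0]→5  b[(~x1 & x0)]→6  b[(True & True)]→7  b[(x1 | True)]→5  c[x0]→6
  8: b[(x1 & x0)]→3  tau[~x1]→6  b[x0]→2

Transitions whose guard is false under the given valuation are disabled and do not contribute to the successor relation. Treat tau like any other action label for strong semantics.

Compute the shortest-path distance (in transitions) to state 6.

BFS to 6:
  Layer 0: {0}
  Layer 1: {3}
6 never appears.

Answer: UNREACHABLE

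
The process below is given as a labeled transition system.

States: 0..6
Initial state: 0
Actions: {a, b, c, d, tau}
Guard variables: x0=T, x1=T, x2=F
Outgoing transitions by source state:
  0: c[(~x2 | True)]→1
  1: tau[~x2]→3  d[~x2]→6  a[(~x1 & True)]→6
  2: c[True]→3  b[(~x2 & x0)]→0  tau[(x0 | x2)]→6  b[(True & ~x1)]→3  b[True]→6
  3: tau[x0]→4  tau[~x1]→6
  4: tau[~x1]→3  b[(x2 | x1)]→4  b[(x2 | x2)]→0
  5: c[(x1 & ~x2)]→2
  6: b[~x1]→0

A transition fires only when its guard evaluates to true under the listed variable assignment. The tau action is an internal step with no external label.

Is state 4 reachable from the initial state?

Answer: REACHABLE

Analysis:
10 transition(s) survive guard evaluation.
depth 0: {0}
depth 1: {1}  cumulative {0,1}
depth 2: {3,6}  cumulative {0,1,3,6}
depth 3: {4}  cumulative {0,1,3,4,6}
R = {0,1,3,4,6}
Path to 4: c·tau·tau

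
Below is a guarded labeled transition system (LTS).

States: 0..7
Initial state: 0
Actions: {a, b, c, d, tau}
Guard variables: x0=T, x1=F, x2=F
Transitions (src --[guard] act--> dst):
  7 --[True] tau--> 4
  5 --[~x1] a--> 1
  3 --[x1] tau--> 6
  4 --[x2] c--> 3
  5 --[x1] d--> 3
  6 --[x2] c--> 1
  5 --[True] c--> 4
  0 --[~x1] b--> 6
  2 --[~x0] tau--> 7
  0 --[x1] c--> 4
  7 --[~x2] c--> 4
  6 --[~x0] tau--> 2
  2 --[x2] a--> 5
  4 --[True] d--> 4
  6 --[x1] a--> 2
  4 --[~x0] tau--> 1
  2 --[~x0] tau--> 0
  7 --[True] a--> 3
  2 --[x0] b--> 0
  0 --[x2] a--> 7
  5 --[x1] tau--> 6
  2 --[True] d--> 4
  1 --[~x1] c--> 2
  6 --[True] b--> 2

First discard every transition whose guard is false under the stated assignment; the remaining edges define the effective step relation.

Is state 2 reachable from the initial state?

After dropping false guards: 11 live edges.
depth 0: {0}
depth 1: {6}  total {0,6}
depth 2: {2}  total {0,2,6}
depth 3: {4}  total {0,2,4,6}
Reach set: {0,2,4,6}
trace reaching 2: b·b

Answer: REACHABLE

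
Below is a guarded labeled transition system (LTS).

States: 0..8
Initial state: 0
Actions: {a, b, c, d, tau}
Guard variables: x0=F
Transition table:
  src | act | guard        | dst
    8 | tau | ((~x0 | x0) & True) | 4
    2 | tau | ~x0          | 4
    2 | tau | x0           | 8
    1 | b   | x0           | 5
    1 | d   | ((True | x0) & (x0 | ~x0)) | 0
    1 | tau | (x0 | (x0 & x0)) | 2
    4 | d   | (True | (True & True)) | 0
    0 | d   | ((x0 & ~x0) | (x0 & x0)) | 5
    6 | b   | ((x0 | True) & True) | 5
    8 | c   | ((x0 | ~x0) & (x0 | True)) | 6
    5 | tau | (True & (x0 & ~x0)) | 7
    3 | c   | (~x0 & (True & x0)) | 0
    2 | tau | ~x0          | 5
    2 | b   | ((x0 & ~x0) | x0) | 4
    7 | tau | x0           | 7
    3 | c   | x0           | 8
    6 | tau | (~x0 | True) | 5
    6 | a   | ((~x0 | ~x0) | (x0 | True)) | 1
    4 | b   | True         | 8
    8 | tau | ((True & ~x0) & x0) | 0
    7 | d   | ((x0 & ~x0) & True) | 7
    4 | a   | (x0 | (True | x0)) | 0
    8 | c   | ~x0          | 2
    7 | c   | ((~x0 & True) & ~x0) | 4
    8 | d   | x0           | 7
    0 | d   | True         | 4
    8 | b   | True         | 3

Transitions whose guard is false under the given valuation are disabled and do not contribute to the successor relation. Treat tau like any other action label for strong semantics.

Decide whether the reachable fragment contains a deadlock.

R = {0,1,2,3,4,5,6,8}
  0: d→4  [1 out]
  1: d→0  [1 out]
  2: tau→4  tau→5  [2 out]
  3: ∅  [deadlock]
  4: a→0  b→8  d→0  [3 out]
  5: ∅  [deadlock]
  6: a→1  b→5  tau→5  [3 out]
  8: b→3  c→2  c→6  tau→4  [4 out]
trace reaching 3: d·b·b

Answer: DEADLOCK at state 3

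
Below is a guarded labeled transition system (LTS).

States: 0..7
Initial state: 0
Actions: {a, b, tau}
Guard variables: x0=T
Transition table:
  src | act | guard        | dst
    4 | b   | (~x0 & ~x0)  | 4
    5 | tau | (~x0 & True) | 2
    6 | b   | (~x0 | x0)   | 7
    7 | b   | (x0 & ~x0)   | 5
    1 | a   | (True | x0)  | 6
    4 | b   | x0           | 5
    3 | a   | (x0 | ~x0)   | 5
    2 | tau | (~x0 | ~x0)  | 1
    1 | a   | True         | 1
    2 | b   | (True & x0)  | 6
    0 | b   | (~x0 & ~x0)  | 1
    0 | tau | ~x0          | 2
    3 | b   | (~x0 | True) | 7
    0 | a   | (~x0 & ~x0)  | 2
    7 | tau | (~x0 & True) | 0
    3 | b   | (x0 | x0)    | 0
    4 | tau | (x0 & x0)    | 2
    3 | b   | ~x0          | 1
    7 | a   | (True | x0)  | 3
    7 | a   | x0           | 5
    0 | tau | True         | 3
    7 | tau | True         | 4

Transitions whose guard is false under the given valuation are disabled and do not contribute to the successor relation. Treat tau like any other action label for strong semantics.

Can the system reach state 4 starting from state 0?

Answer: REACHABLE

Trace:
After dropping false guards: 13 live edges.
L0 = {0}
L1 = {3}  total {0,3}
L2 = {5,7}  total {0,3,5,7}
L3 = {4}  total {0,3,4,5,7}
L4 = {2}  total {0,2,3,4,5,7}
L5 = {6}  total {0,2,3,4,5,6,7}
R = {0,2,3,4,5,6,7}
witness 4: tau·b·tau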